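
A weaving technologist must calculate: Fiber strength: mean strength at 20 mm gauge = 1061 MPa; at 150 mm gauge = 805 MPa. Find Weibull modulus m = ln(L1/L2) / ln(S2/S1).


Formula: m = ln(L1/L2) / ln(S2/S1)
Step 1: ln(L1/L2) = ln(20/150) = -2.01490
Step 2: S2/S1 = 805/1061 = 0.75872
Step 3: ln(S2/S1) = ln(0.75872) = -0.27612
Step 4: m = -2.01490 / -0.27612 = 7.30

7.30 (Weibull m)


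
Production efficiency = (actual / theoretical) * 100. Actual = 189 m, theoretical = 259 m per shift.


Formula: Efficiency% = (Actual output / Theoretical output) * 100
Efficiency% = (189 / 259) * 100
Efficiency% = 0.72973 * 100 = 72.973% ≈ 73.0%

73.0%


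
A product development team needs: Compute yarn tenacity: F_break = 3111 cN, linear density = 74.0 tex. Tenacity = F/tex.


Formula: Tenacity = Breaking force / Linear density
Tenacity = 3111 cN / 74.0 tex
Tenacity = 42.04 cN/tex

42.04 cN/tex


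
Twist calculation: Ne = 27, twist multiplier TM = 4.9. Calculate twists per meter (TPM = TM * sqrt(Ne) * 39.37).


Formula: TPM = TM * sqrt(Ne) * 39.37
Step 1: sqrt(Ne) = sqrt(27) = 5.1962
Step 2: TM * sqrt(Ne) = 4.9 * 5.1962 = 25.4614
Step 3: TPM = 25.4614 * 39.37 = 1002 twists/m

1002 twists/m


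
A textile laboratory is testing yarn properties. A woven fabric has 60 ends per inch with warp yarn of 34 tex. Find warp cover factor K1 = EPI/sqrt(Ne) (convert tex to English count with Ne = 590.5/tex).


Formula: K1 = EPI / sqrt(Ne), with Ne = 590.5 / tex_warp
Step 1: Ne = 590.5 / 34 = 17.368
Step 2: sqrt(Ne) = sqrt(17.368) = 4.1675
Step 3: K1 = 60 / 4.1675 = 14.4

14.4


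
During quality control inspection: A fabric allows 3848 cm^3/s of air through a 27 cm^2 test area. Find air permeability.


Formula: Air Permeability = Airflow / Test Area
AP = 3848 cm^3/s / 27 cm^2
AP = 142.5 cm^3/s/cm^2

142.5 cm^3/s/cm^2


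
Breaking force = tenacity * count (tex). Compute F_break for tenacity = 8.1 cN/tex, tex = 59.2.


Formula: Breaking force = Tenacity * Linear density
F = 8.1 cN/tex * 59.2 tex
F = 479.52 cN

479.52 cN


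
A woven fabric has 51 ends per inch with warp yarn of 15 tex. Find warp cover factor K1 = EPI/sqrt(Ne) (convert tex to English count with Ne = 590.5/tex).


Formula: K1 = EPI / sqrt(Ne), with Ne = 590.5 / tex_warp
Step 1: Ne = 590.5 / 15 = 39.367
Step 2: sqrt(Ne) = sqrt(39.367) = 6.2743
Step 3: K1 = 51 / 6.2743 = 8.1

8.1


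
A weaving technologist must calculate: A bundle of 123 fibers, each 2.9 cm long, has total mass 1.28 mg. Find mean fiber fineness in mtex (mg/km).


Formula: fineness (mtex) = mass (mg) / total length (km) = (mass_mg / total_length_m) * 1000
Step 1: Convert fiber length: 2.9 cm = 0.029 m
Step 2: Total fiber length = 123 * 0.029 = 3.567 m
Step 3: Linear density = 1.28 mg / 3.567 m = 0.3588 mg/m
Step 4: fineness = 0.3588 * 1000 = 358.8 mtex

358.8 mtex


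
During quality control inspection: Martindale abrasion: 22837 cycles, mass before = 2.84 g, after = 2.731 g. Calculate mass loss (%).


Formula: Mass loss% = ((m_before - m_after) / m_before) * 100
Step 1: Mass loss = 2.84 - 2.731 = 0.109 g
Step 2: Ratio = 0.109 / 2.84 = 0.0383803
Step 3: Mass loss% = 0.0383803 * 100 = 3.83803% ≈ 3.84%

3.84%


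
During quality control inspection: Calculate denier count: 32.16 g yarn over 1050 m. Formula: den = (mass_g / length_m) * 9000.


Formula: den = (mass_g / length_m) * 9000
Substituting: den = (32.16 / 1050) * 9000
Intermediate: 32.16 / 1050 = 0.03062857 g/m
den = 0.03062857 * 9000 = 275.7 denier

275.7 denier


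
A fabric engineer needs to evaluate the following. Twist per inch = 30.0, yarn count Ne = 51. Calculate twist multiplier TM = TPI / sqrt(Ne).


Formula: TM = TPI / sqrt(Ne)
Step 1: sqrt(Ne) = sqrt(51) = 7.1414
Step 2: TM = 30.0 / 7.1414 = 4.20

4.20 TM


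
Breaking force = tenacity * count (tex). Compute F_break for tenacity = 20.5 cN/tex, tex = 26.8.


Formula: Breaking force = Tenacity * Linear density
F = 20.5 cN/tex * 26.8 tex
F = 549.40 cN

549.40 cN


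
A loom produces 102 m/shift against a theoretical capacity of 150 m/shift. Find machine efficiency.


Formula: Efficiency% = (Actual output / Theoretical output) * 100
Efficiency% = (102 / 150) * 100
Efficiency% = 0.68 * 100 = 68.0%

68.0%


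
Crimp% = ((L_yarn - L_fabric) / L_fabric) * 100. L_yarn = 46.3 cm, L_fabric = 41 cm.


Formula: Crimp% = ((L_yarn - L_fabric) / L_fabric) * 100
Step 1: Extension = 46.3 - 41 = 5.3 cm
Step 2: Crimp% = (5.3 / 41) * 100
Step 3: Crimp% = 0.129268 * 100 = 12.9268% ≈ 12.9%

12.9%


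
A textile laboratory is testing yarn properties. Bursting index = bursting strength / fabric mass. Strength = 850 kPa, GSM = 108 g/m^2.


Formula: Bursting Index = Bursting Strength / Fabric GSM
BI = 850 kPa / 108 g/m^2
BI = 7.870 kPa/(g/m^2)

7.870 kPa/(g/m^2)


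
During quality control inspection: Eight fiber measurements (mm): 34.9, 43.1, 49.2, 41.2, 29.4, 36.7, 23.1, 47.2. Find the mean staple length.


Formula: Mean = sum of lengths / count
Sum = 34.9 + 43.1 + 49.2 + 41.2 + 29.4 + 36.7 + 23.1 + 47.2
Sum = 304.8 mm
Mean = 304.8 / 8 = 38.10 mm

38.10 mm


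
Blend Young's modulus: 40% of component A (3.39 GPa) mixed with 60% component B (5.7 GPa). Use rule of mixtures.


Formula: Blend property = (fraction_A * property_A) + (fraction_B * property_B)
Step 1: Contribution A = 40/100 * 3.39 GPa = 1.356 GPa
Step 2: Contribution B = 60/100 * 5.7 GPa = 3.42 GPa
Step 3: Blend Young's modulus = 1.356 + 3.42 = 4.776 GPa

4.776 GPa


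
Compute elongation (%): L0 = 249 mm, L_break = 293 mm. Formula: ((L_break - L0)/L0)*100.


Formula: Elongation (%) = ((L_break - L0) / L0) * 100
Step 1: Extension = 293 - 249 = 44 mm
Step 2: Elongation = (44 / 249) * 100
Step 3: Elongation = 0.176707 * 100 = 17.6707% ≈ 17.7%

17.7%


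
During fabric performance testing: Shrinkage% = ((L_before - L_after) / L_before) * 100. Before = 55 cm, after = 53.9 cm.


Formula: Shrinkage% = ((L_before - L_after) / L_before) * 100
Step 1: Shrinkage = 55 - 53.9 = 1.1 cm
Step 2: Shrinkage% = (1.1 / 55) * 100
Step 3: Shrinkage% = 0.02 * 100 = 2.0%

2.0%


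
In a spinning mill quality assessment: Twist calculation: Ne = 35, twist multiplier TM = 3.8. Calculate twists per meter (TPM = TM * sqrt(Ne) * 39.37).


Formula: TPM = TM * sqrt(Ne) * 39.37
Step 1: sqrt(Ne) = sqrt(35) = 5.9161
Step 2: TM * sqrt(Ne) = 3.8 * 5.9161 = 22.4812
Step 3: TPM = 22.4812 * 39.37 = 885 twists/m

885 twists/m


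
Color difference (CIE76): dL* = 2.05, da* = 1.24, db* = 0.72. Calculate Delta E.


Formula: Delta E = sqrt(dL*^2 + da*^2 + db*^2)
Step 1: dL*^2 = 2.05^2 = 4.2025
Step 2: da*^2 = 1.24^2 = 1.5376
Step 3: db*^2 = 0.72^2 = 0.5184
Step 4: Sum = 4.2025 + 1.5376 + 0.5184 = 6.2585
Step 5: Delta E = sqrt(6.2585) = 2.5

2.5 Delta E


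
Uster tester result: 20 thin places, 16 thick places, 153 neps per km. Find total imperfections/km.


Formula: Total = thin places + thick places + neps
Total = 20 + 16 + 153
Total = 189 imperfections/km

189 imperfections/km


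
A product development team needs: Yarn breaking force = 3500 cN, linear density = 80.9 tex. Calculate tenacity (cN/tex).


Formula: Tenacity = Breaking force / Linear density
Tenacity = 3500 cN / 80.9 tex
Tenacity = 43.26 cN/tex

43.26 cN/tex


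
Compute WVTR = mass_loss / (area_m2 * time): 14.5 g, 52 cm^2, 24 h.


Formula: WVTR = mass_loss / (area * time)
Step 1: Convert area: 52 cm^2 = 0.0052 m^2
Step 2: WVTR = 14.5 g / (0.0052 m^2 * 24 h)
Step 3: WVTR = 14.5 / 0.1248 = 116.2 g/m^2/h

116.2 g/m^2/h


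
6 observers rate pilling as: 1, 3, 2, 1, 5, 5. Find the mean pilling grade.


Formula: Mean = sum / count
Sum = 1 + 3 + 2 + 1 + 5 + 5 = 17
Mean = 17 / 6 = 2.8

2.8


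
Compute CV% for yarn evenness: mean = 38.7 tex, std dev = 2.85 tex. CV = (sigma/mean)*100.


Formula: CV% = (standard deviation / mean) * 100
Step 1: Ratio = 2.85 / 38.7 = 0.073643
Step 2: CV% = 0.073643 * 100 = 7.3643% ≈ 7.4%

7.4%


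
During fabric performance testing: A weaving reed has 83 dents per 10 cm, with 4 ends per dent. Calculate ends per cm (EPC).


Formula: EPC = (dents per 10 cm * ends per dent) / 10
Step 1: Total ends per 10 cm = 83 * 4 = 332
Step 2: EPC = 332 / 10 = 33.2 ends/cm

33.2 ends/cm


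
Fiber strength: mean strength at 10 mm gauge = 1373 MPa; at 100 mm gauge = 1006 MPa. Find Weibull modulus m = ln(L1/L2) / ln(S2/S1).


Formula: m = ln(L1/L2) / ln(S2/S1)
Step 1: ln(L1/L2) = ln(10/100) = -2.30259
Step 2: S2/S1 = 1006/1373 = 0.7327
Step 3: ln(S2/S1) = ln(0.7327) = -0.31102
Step 4: m = -2.30259 / -0.31102 = 7.40

7.40 (Weibull m)


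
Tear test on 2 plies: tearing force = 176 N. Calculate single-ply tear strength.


Formula: Per-ply strength = Total force / Number of plies
Per-ply = 176 N / 2
Per-ply = 88 N

88 N


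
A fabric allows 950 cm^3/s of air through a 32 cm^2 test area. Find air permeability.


Formula: Air Permeability = Airflow / Test Area
AP = 950 cm^3/s / 32 cm^2
AP = 29.7 cm^3/s/cm^2

29.7 cm^3/s/cm^2


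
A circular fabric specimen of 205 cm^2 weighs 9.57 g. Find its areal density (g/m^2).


Formula: GSM = mass_g / area_m2
Step 1: Convert area: 205 cm^2 = 205 / 10000 = 0.0205 m^2
Step 2: GSM = 9.57 g / 0.0205 m^2 = 466.8 g/m^2

466.8 g/m^2


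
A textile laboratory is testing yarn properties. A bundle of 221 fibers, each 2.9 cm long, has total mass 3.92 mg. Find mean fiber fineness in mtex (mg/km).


Formula: fineness (mtex) = mass (mg) / total length (km) = (mass_mg / total_length_m) * 1000
Step 1: Convert fiber length: 2.9 cm = 0.029 m
Step 2: Total fiber length = 221 * 0.029 = 6.409 m
Step 3: Linear density = 3.92 mg / 6.409 m = 0.6116 mg/m
Step 4: fineness = 0.6116 * 1000 = 611.6 mtex

611.6 mtex


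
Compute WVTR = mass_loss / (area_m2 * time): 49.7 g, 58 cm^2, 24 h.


Formula: WVTR = mass_loss / (area * time)
Step 1: Convert area: 58 cm^2 = 0.0058 m^2
Step 2: WVTR = 49.7 g / (0.0058 m^2 * 24 h)
Step 3: WVTR = 49.7 / 0.1392 = 357.0 g/m^2/h

357.0 g/m^2/h


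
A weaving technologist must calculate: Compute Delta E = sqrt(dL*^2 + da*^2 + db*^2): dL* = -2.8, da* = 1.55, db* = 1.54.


Formula: Delta E = sqrt(dL*^2 + da*^2 + db*^2)
Step 1: dL*^2 = (-2.8)^2 = 7.84
Step 2: da*^2 = 1.55^2 = 2.4025
Step 3: db*^2 = 1.54^2 = 2.3716
Step 4: Sum = 7.84 + 2.4025 + 2.3716 = 12.6141
Step 5: Delta E = sqrt(12.6141) = 3.55

3.55 Delta E


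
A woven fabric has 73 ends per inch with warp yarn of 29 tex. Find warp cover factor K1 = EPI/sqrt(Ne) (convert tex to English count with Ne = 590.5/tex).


Formula: K1 = EPI / sqrt(Ne), with Ne = 590.5 / tex_warp
Step 1: Ne = 590.5 / 29 = 20.362
Step 2: sqrt(Ne) = sqrt(20.362) = 4.5124
Step 3: K1 = 73 / 4.5124 = 16.2

16.2


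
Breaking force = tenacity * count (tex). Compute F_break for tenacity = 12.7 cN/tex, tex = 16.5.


Formula: Breaking force = Tenacity * Linear density
F = 12.7 cN/tex * 16.5 tex
F = 209.55 cN

209.55 cN


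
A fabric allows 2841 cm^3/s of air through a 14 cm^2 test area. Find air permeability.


Formula: Air Permeability = Airflow / Test Area
AP = 2841 cm^3/s / 14 cm^2
AP = 202.9 cm^3/s/cm^2

202.9 cm^3/s/cm^2


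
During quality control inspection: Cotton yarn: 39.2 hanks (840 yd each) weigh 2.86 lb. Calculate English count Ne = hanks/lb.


Formula: Ne = hanks / mass_lb
Substituting: Ne = 39.2 / 2.86
Ne = 13.7

13.7 Ne


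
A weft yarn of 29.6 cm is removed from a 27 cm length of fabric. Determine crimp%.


Formula: Crimp% = ((L_yarn - L_fabric) / L_fabric) * 100
Step 1: Extension = 29.6 - 27 = 2.6 cm
Step 2: Crimp% = (2.6 / 27) * 100
Step 3: Crimp% = 0.096296 * 100 = 9.6296% ≈ 9.6%

9.6%


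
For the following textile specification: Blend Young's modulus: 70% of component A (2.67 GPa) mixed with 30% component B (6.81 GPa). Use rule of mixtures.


Formula: Blend property = (fraction_A * property_A) + (fraction_B * property_B)
Step 1: Contribution A = 70/100 * 2.67 GPa = 1.869 GPa
Step 2: Contribution B = 30/100 * 6.81 GPa = 2.043 GPa
Step 3: Blend Young's modulus = 1.869 + 2.043 = 3.912 GPa

3.912 GPa


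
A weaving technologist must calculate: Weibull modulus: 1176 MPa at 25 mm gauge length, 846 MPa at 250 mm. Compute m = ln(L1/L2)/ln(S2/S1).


Formula: m = ln(L1/L2) / ln(S2/S1)
Step 1: ln(L1/L2) = ln(25/250) = -2.30259
Step 2: S2/S1 = 846/1176 = 0.71939
Step 3: ln(S2/S1) = ln(0.71939) = -0.32935
Step 4: m = -2.30259 / -0.32935 = 6.99

6.99 (Weibull m)


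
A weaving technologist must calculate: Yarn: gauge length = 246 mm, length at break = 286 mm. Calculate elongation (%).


Formula: Elongation (%) = ((L_break - L0) / L0) * 100
Step 1: Extension = 286 - 246 = 40 mm
Step 2: Elongation = (40 / 246) * 100
Step 3: Elongation = 0.162602 * 100 = 16.2602% ≈ 16.3%

16.3%


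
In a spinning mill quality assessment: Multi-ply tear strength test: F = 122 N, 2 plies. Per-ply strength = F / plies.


Formula: Per-ply strength = Total force / Number of plies
Per-ply = 122 N / 2
Per-ply = 61 N

61 N


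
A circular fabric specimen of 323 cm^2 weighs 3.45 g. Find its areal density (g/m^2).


Formula: GSM = mass_g / area_m2
Step 1: Convert area: 323 cm^2 = 323 / 10000 = 0.0323 m^2
Step 2: GSM = 3.45 g / 0.0323 m^2 = 106.8 g/m^2

106.8 g/m^2


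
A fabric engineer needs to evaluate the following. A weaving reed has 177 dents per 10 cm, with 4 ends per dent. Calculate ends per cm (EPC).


Formula: EPC = (dents per 10 cm * ends per dent) / 10
Step 1: Total ends per 10 cm = 177 * 4 = 708
Step 2: EPC = 708 / 10 = 70.8 ends/cm

70.8 ends/cm


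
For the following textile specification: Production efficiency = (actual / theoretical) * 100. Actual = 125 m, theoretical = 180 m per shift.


Formula: Efficiency% = (Actual output / Theoretical output) * 100
Efficiency% = (125 / 180) * 100
Efficiency% = 0.694444 * 100 = 69.4444% ≈ 69.4%

69.4%


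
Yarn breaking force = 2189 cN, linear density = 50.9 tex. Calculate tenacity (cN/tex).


Formula: Tenacity = Breaking force / Linear density
Tenacity = 2189 cN / 50.9 tex
Tenacity = 43.01 cN/tex

43.01 cN/tex


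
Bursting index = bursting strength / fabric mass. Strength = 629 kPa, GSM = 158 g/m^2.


Formula: Bursting Index = Bursting Strength / Fabric GSM
BI = 629 kPa / 158 g/m^2
BI = 3.981 kPa/(g/m^2)

3.981 kPa/(g/m^2)


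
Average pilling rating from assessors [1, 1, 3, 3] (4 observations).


Formula: Mean = sum / count
Sum = 1 + 1 + 3 + 3 = 8
Mean = 8 / 4 = 2.0

2.0


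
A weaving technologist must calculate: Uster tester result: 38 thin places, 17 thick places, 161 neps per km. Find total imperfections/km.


Formula: Total = thin places + thick places + neps
Total = 38 + 17 + 161
Total = 216 imperfections/km

216 imperfections/km


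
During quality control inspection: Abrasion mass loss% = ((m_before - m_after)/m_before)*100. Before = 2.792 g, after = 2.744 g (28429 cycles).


Formula: Mass loss% = ((m_before - m_after) / m_before) * 100
Step 1: Mass loss = 2.792 - 2.744 = 0.048 g
Step 2: Ratio = 0.048 / 2.792 = 0.017192
Step 3: Mass loss% = 0.017192 * 100 = 1.7192% ≈ 1.72%

1.72%


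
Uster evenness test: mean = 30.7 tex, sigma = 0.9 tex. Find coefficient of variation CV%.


Formula: CV% = (standard deviation / mean) * 100
Step 1: Ratio = 0.9 / 30.7 = 0.029316
Step 2: CV% = 0.029316 * 100 = 2.9316% ≈ 2.9%

2.9%


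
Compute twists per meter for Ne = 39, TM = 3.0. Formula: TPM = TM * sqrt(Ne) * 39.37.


Formula: TPM = TM * sqrt(Ne) * 39.37
Step 1: sqrt(Ne) = sqrt(39) = 6.245
Step 2: TM * sqrt(Ne) = 3.0 * 6.245 = 18.735
Step 3: TPM = 18.735 * 39.37 = 738 twists/m

738 twists/m


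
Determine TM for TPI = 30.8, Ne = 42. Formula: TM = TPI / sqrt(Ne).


Formula: TM = TPI / sqrt(Ne)
Step 1: sqrt(Ne) = sqrt(42) = 6.4807
Step 2: TM = 30.8 / 6.4807 = 4.75

4.75 TM


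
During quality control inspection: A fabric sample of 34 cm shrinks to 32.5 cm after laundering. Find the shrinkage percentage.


Formula: Shrinkage% = ((L_before - L_after) / L_before) * 100
Step 1: Shrinkage = 34 - 32.5 = 1.5 cm
Step 2: Shrinkage% = (1.5 / 34) * 100
Step 3: Shrinkage% = 0.044118 * 100 = 4.4118% ≈ 4.4%

4.4%


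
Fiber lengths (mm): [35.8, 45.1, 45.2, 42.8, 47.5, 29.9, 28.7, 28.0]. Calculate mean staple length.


Formula: Mean = sum of lengths / count
Sum = 35.8 + 45.1 + 45.2 + 42.8 + 47.5 + 29.9 + 28.7 + 28.0
Sum = 303.0 mm
Mean = 303.0 / 8 = 37.88 mm

37.88 mm


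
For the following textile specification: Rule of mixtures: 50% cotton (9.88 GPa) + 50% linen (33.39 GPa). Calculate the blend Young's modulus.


Formula: Blend property = (fraction_A * property_A) + (fraction_B * property_B)
Step 1: Contribution A = 50/100 * 9.88 GPa = 4.94 GPa
Step 2: Contribution B = 50/100 * 33.39 GPa = 16.695 GPa
Step 3: Blend Young's modulus = 4.94 + 16.695 = 21.635 GPa

21.635 GPa


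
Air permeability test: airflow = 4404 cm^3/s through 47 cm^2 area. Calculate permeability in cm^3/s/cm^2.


Formula: Air Permeability = Airflow / Test Area
AP = 4404 cm^3/s / 47 cm^2
AP = 93.7 cm^3/s/cm^2

93.7 cm^3/s/cm^2


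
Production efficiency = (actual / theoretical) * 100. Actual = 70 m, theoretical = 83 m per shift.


Formula: Efficiency% = (Actual output / Theoretical output) * 100
Efficiency% = (70 / 83) * 100
Efficiency% = 0.843373 * 100 = 84.3373% ≈ 84.3%

84.3%


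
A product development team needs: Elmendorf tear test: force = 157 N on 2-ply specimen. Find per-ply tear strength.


Formula: Per-ply strength = Total force / Number of plies
Per-ply = 157 N / 2
Per-ply = 78.5 N

78.5 N


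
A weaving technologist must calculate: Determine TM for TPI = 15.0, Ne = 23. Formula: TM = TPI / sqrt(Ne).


Formula: TM = TPI / sqrt(Ne)
Step 1: sqrt(Ne) = sqrt(23) = 4.7958
Step 2: TM = 15.0 / 4.7958 = 3.13

3.13 TM


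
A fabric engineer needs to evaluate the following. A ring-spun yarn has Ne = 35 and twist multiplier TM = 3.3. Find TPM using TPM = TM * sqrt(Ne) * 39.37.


Formula: TPM = TM * sqrt(Ne) * 39.37
Step 1: sqrt(Ne) = sqrt(35) = 5.9161
Step 2: TM * sqrt(Ne) = 3.3 * 5.9161 = 19.5231
Step 3: TPM = 19.5231 * 39.37 = 769 twists/m

769 twists/m


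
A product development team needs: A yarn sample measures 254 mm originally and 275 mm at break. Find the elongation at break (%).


Formula: Elongation (%) = ((L_break - L0) / L0) * 100
Step 1: Extension = 275 - 254 = 21 mm
Step 2: Elongation = (21 / 254) * 100
Step 3: Elongation = 0.082677 * 100 = 8.2677% ≈ 8.3%

8.3%


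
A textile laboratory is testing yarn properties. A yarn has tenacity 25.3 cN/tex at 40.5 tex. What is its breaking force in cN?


Formula: Breaking force = Tenacity * Linear density
F = 25.3 cN/tex * 40.5 tex
F = 1024.65 cN

1024.65 cN


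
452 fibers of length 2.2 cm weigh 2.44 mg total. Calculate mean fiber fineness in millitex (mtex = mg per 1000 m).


Formula: fineness (mtex) = mass (mg) / total length (km) = (mass_mg / total_length_m) * 1000
Step 1: Convert fiber length: 2.2 cm = 0.022 m
Step 2: Total fiber length = 452 * 0.022 = 9.944 m
Step 3: Linear density = 2.44 mg / 9.944 m = 0.2454 mg/m
Step 4: fineness = 0.2454 * 1000 = 245.4 mtex

245.4 mtex


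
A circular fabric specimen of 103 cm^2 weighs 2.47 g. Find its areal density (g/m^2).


Formula: GSM = mass_g / area_m2
Step 1: Convert area: 103 cm^2 = 103 / 10000 = 0.0103 m^2
Step 2: GSM = 2.47 g / 0.0103 m^2 = 239.8 g/m^2

239.8 g/m^2


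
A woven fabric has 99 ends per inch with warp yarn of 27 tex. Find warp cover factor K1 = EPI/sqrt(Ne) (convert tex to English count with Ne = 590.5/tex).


Formula: K1 = EPI / sqrt(Ne), with Ne = 590.5 / tex_warp
Step 1: Ne = 590.5 / 27 = 21.87
Step 2: sqrt(Ne) = sqrt(21.87) = 4.6765
Step 3: K1 = 99 / 4.6765 = 21.2

21.2


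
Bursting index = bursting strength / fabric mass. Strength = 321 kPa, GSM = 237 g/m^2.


Formula: Bursting Index = Bursting Strength / Fabric GSM
BI = 321 kPa / 237 g/m^2
BI = 1.354 kPa/(g/m^2)

1.354 kPa/(g/m^2)


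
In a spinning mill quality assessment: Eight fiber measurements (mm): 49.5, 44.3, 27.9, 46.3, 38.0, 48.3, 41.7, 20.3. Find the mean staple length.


Formula: Mean = sum of lengths / count
Sum = 49.5 + 44.3 + 27.9 + 46.3 + 38.0 + 48.3 + 41.7 + 20.3
Sum = 316.3 mm
Mean = 316.3 / 8 = 39.54 mm

39.54 mm


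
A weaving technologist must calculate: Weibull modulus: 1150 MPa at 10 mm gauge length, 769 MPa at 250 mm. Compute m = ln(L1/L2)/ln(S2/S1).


Formula: m = ln(L1/L2) / ln(S2/S1)
Step 1: ln(L1/L2) = ln(10/250) = -3.21888
Step 2: S2/S1 = 769/1150 = 0.6687
Step 3: ln(S2/S1) = ln(0.6687) = -0.40242
Step 4: m = -3.21888 / -0.40242 = 8.00

8.00 (Weibull m)


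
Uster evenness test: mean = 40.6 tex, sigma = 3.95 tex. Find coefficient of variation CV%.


Formula: CV% = (standard deviation / mean) * 100
Step 1: Ratio = 3.95 / 40.6 = 0.097291
Step 2: CV% = 0.097291 * 100 = 9.7291% ≈ 9.7%

9.7%


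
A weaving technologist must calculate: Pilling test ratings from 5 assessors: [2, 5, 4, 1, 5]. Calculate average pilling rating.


Formula: Mean = sum / count
Sum = 2 + 5 + 4 + 1 + 5 = 17
Mean = 17 / 5 = 3.4

3.4


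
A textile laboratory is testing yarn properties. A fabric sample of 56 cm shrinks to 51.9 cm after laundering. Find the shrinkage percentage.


Formula: Shrinkage% = ((L_before - L_after) / L_before) * 100
Step 1: Shrinkage = 56 - 51.9 = 4.1 cm
Step 2: Shrinkage% = (4.1 / 56) * 100
Step 3: Shrinkage% = 0.073214 * 100 = 7.3214% ≈ 7.3%

7.3%


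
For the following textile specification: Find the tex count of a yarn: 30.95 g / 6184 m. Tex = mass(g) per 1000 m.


Formula: Tex = (mass_g / length_m) * 1000
Substituting: Tex = (30.95 / 6184) * 1000
Intermediate: 30.95 / 6184 = 0.00500485 g/m
Tex = 0.00500485 * 1000 = 5.00 tex

5.00 tex


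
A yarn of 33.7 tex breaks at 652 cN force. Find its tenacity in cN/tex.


Formula: Tenacity = Breaking force / Linear density
Tenacity = 652 cN / 33.7 tex
Tenacity = 19.35 cN/tex

19.35 cN/tex


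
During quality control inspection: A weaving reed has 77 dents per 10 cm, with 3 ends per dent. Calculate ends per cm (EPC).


Formula: EPC = (dents per 10 cm * ends per dent) / 10
Step 1: Total ends per 10 cm = 77 * 3 = 231
Step 2: EPC = 231 / 10 = 23.1 ends/cm

23.1 ends/cm


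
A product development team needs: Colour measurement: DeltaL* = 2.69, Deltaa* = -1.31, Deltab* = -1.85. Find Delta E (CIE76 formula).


Formula: Delta E = sqrt(dL*^2 + da*^2 + db*^2)
Step 1: dL*^2 = 2.69^2 = 7.2361
Step 2: da*^2 = (-1.31)^2 = 1.7161
Step 3: db*^2 = (-1.85)^2 = 3.4225
Step 4: Sum = 7.2361 + 1.7161 + 3.4225 = 12.3747
Step 5: Delta E = sqrt(12.3747) = 3.52

3.52 Delta E


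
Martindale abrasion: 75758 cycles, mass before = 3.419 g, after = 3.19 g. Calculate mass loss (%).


Formula: Mass loss% = ((m_before - m_after) / m_before) * 100
Step 1: Mass loss = 3.419 - 3.19 = 0.229 g
Step 2: Ratio = 0.229 / 3.419 = 0.0669786
Step 3: Mass loss% = 0.0669786 * 100 = 6.69786% ≈ 6.70%

6.70%


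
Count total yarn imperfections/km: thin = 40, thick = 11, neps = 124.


Formula: Total = thin places + thick places + neps
Total = 40 + 11 + 124
Total = 175 imperfections/km

175 imperfections/km


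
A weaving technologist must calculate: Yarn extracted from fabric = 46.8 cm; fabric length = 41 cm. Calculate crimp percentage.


Formula: Crimp% = ((L_yarn - L_fabric) / L_fabric) * 100
Step 1: Extension = 46.8 - 41 = 5.8 cm
Step 2: Crimp% = (5.8 / 41) * 100
Step 3: Crimp% = 0.141463 * 100 = 14.1463% ≈ 14.1%

14.1%


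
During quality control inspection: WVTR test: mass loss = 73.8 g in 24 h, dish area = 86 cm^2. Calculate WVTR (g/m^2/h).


Formula: WVTR = mass_loss / (area * time)
Step 1: Convert area: 86 cm^2 = 0.0086 m^2
Step 2: WVTR = 73.8 g / (0.0086 m^2 * 24 h)
Step 3: WVTR = 73.8 / 0.2064 = 357.6 g/m^2/h

357.6 g/m^2/h


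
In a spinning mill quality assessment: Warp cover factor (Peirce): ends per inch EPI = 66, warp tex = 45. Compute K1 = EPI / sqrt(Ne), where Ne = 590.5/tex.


Formula: K1 = EPI / sqrt(Ne), with Ne = 590.5 / tex_warp
Step 1: Ne = 590.5 / 45 = 13.122
Step 2: sqrt(Ne) = sqrt(13.122) = 3.6224
Step 3: K1 = 66 / 3.6224 = 18.2

18.2


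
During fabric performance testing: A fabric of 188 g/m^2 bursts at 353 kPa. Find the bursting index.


Formula: Bursting Index = Bursting Strength / Fabric GSM
BI = 353 kPa / 188 g/m^2
BI = 1.878 kPa/(g/m^2)

1.878 kPa/(g/m^2)


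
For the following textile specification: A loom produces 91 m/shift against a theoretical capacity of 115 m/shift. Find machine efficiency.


Formula: Efficiency% = (Actual output / Theoretical output) * 100
Efficiency% = (91 / 115) * 100
Efficiency% = 0.791304 * 100 = 79.1304% ≈ 79.1%

79.1%


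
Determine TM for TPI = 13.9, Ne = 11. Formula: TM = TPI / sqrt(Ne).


Formula: TM = TPI / sqrt(Ne)
Step 1: sqrt(Ne) = sqrt(11) = 3.3166
Step 2: TM = 13.9 / 3.3166 = 4.19

4.19 TM


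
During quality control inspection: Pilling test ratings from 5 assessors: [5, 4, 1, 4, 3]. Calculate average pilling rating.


Formula: Mean = sum / count
Sum = 5 + 4 + 1 + 4 + 3 = 17
Mean = 17 / 5 = 3.4

3.4


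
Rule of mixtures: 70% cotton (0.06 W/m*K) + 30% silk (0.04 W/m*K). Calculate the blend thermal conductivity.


Formula: Blend property = (fraction_A * property_A) + (fraction_B * property_B)
Step 1: Contribution A = 70/100 * 0.06 W/m*K = 0.042 W/m*K
Step 2: Contribution B = 30/100 * 0.04 W/m*K = 0.012 W/m*K
Step 3: Blend thermal conductivity = 0.042 + 0.012 = 0.054 W/m*K

0.054 W/m*K


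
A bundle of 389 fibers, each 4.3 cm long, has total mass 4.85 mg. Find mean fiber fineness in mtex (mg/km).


Formula: fineness (mtex) = mass (mg) / total length (km) = (mass_mg / total_length_m) * 1000
Step 1: Convert fiber length: 4.3 cm = 0.043 m
Step 2: Total fiber length = 389 * 0.043 = 16.727 m
Step 3: Linear density = 4.85 mg / 16.727 m = 0.2900 mg/m
Step 4: fineness = 0.2900 * 1000 = 290.0 mtex

290.0 mtex


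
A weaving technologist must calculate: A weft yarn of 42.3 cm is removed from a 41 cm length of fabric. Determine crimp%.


Formula: Crimp% = ((L_yarn - L_fabric) / L_fabric) * 100
Step 1: Extension = 42.3 - 41 = 1.3 cm
Step 2: Crimp% = (1.3 / 41) * 100
Step 3: Crimp% = 0.031707 * 100 = 3.1707% ≈ 3.2%

3.2%


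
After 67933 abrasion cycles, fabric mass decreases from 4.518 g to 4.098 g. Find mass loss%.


Formula: Mass loss% = ((m_before - m_after) / m_before) * 100
Step 1: Mass loss = 4.518 - 4.098 = 0.42 g
Step 2: Ratio = 0.42 / 4.518 = 0.0929615
Step 3: Mass loss% = 0.0929615 * 100 = 9.29615% ≈ 9.30%

9.30%


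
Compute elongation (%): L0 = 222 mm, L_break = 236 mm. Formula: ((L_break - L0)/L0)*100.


Formula: Elongation (%) = ((L_break - L0) / L0) * 100
Step 1: Extension = 236 - 222 = 14 mm
Step 2: Elongation = (14 / 222) * 100
Step 3: Elongation = 0.063063 * 100 = 6.3063% ≈ 6.3%

6.3%


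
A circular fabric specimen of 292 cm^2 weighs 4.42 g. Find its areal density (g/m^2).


Formula: GSM = mass_g / area_m2
Step 1: Convert area: 292 cm^2 = 292 / 10000 = 0.0292 m^2
Step 2: GSM = 4.42 g / 0.0292 m^2 = 151.4 g/m^2

151.4 g/m^2


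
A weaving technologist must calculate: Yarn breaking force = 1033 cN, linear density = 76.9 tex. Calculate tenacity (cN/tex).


Formula: Tenacity = Breaking force / Linear density
Tenacity = 1033 cN / 76.9 tex
Tenacity = 13.43 cN/tex

13.43 cN/tex


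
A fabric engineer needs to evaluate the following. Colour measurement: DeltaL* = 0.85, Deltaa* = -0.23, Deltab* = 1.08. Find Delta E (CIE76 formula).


Formula: Delta E = sqrt(dL*^2 + da*^2 + db*^2)
Step 1: dL*^2 = 0.85^2 = 0.7225
Step 2: da*^2 = (-0.23)^2 = 0.0529
Step 3: db*^2 = 1.08^2 = 1.1664
Step 4: Sum = 0.7225 + 0.0529 + 1.1664 = 1.9418
Step 5: Delta E = sqrt(1.9418) = 1.39

1.39 Delta E


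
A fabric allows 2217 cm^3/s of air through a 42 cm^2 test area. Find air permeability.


Formula: Air Permeability = Airflow / Test Area
AP = 2217 cm^3/s / 42 cm^2
AP = 52.8 cm^3/s/cm^2

52.8 cm^3/s/cm^2


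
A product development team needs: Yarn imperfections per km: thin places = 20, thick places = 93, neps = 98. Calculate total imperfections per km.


Formula: Total = thin places + thick places + neps
Total = 20 + 93 + 98
Total = 211 imperfections/km

211 imperfections/km


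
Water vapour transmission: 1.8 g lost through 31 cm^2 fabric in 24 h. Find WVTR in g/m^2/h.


Formula: WVTR = mass_loss / (area * time)
Step 1: Convert area: 31 cm^2 = 0.0031 m^2
Step 2: WVTR = 1.8 g / (0.0031 m^2 * 24 h)
Step 3: WVTR = 1.8 / 0.0744 = 24.2 g/m^2/h

24.2 g/m^2/h


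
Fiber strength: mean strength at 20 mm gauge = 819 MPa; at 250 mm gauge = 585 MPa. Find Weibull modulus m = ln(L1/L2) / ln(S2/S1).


Formula: m = ln(L1/L2) / ln(S2/S1)
Step 1: ln(L1/L2) = ln(20/250) = -2.52573
Step 2: S2/S1 = 585/819 = 0.71429
Step 3: ln(S2/S1) = ln(0.71429) = -0.33647
Step 4: m = -2.52573 / -0.33647 = 7.51

7.51 (Weibull m)


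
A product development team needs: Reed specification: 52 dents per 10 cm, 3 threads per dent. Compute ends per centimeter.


Formula: EPC = (dents per 10 cm * ends per dent) / 10
Step 1: Total ends per 10 cm = 52 * 3 = 156
Step 2: EPC = 156 / 10 = 15.6 ends/cm

15.6 ends/cm


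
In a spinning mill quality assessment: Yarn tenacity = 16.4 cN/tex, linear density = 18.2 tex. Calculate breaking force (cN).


Formula: Breaking force = Tenacity * Linear density
F = 16.4 cN/tex * 18.2 tex
F = 298.48 cN

298.48 cN


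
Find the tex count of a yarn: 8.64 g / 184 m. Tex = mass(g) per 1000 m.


Formula: Tex = (mass_g / length_m) * 1000
Substituting: Tex = (8.64 / 184) * 1000
Intermediate: 8.64 / 184 = 0.04695652 g/m
Tex = 0.04695652 * 1000 = 46.96 tex

46.96 tex


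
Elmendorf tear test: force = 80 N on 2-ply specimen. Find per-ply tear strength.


Formula: Per-ply strength = Total force / Number of plies
Per-ply = 80 N / 2
Per-ply = 40 N

40 N


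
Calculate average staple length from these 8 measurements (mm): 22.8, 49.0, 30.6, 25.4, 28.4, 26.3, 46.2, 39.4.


Formula: Mean = sum of lengths / count
Sum = 22.8 + 49.0 + 30.6 + 25.4 + 28.4 + 26.3 + 46.2 + 39.4
Sum = 268.1 mm
Mean = 268.1 / 8 = 33.51 mm

33.51 mm


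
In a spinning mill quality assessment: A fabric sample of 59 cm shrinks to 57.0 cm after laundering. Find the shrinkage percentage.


Formula: Shrinkage% = ((L_before - L_after) / L_before) * 100
Step 1: Shrinkage = 59 - 57.0 = 2.0 cm
Step 2: Shrinkage% = (2.0 / 59) * 100
Step 3: Shrinkage% = 0.033898 * 100 = 3.3898% ≈ 3.4%

3.4%


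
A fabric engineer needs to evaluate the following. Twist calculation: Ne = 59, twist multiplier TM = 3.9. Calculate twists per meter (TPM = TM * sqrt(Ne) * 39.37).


Formula: TPM = TM * sqrt(Ne) * 39.37
Step 1: sqrt(Ne) = sqrt(59) = 7.6811
Step 2: TM * sqrt(Ne) = 3.9 * 7.6811 = 29.9563
Step 3: TPM = 29.9563 * 39.37 = 1179 twists/m

1179 twists/m


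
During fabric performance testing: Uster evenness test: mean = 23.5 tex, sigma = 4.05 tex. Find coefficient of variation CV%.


Formula: CV% = (standard deviation / mean) * 100
Step 1: Ratio = 4.05 / 23.5 = 0.17234
Step 2: CV% = 0.17234 * 100 = 17.234% ≈ 17.2%

17.2%


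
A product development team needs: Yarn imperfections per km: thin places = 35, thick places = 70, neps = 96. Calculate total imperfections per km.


Formula: Total = thin places + thick places + neps
Total = 35 + 70 + 96
Total = 201 imperfections/km

201 imperfections/km


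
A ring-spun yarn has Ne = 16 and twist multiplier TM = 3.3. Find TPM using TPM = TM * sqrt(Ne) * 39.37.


Formula: TPM = TM * sqrt(Ne) * 39.37
Step 1: sqrt(Ne) = sqrt(16) = 4
Step 2: TM * sqrt(Ne) = 3.3 * 4 = 13.2
Step 3: TPM = 13.2 * 39.37 = 520 twists/m

520 twists/m


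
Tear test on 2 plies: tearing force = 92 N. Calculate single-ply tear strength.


Formula: Per-ply strength = Total force / Number of plies
Per-ply = 92 N / 2
Per-ply = 46 N

46 N


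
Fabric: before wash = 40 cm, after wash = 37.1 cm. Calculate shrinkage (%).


Formula: Shrinkage% = ((L_before - L_after) / L_before) * 100
Step 1: Shrinkage = 40 - 37.1 = 2.9 cm
Step 2: Shrinkage% = (2.9 / 40) * 100
Step 3: Shrinkage% = 0.0725 * 100 = 7.25% ≈ 7.3%

7.3%


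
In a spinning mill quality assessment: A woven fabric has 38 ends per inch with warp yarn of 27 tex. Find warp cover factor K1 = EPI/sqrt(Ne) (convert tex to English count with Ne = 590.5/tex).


Formula: K1 = EPI / sqrt(Ne), with Ne = 590.5 / tex_warp
Step 1: Ne = 590.5 / 27 = 21.87
Step 2: sqrt(Ne) = sqrt(21.87) = 4.6765
Step 3: K1 = 38 / 4.6765 = 8.1

8.1


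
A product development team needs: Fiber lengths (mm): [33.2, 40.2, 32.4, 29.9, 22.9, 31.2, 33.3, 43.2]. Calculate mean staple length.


Formula: Mean = sum of lengths / count
Sum = 33.2 + 40.2 + 32.4 + 29.9 + 22.9 + 31.2 + 33.3 + 43.2
Sum = 266.3 mm
Mean = 266.3 / 8 = 33.29 mm

33.29 mm


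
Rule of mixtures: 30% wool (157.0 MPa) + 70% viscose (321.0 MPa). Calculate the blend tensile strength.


Formula: Blend property = (fraction_A * property_A) + (fraction_B * property_B)
Step 1: Contribution A = 30/100 * 157.0 MPa = 47.1 MPa
Step 2: Contribution B = 70/100 * 321.0 MPa = 224.7 MPa
Step 3: Blend tensile strength = 47.1 + 224.7 = 271.8 MPa

271.8 MPa


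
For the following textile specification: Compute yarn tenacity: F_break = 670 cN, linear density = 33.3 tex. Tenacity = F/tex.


Formula: Tenacity = Breaking force / Linear density
Tenacity = 670 cN / 33.3 tex
Tenacity = 20.12 cN/tex

20.12 cN/tex


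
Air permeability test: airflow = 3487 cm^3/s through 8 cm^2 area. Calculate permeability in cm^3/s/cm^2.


Formula: Air Permeability = Airflow / Test Area
AP = 3487 cm^3/s / 8 cm^2
AP = 435.9 cm^3/s/cm^2

435.9 cm^3/s/cm^2


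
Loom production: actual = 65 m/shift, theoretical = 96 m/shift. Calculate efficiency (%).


Formula: Efficiency% = (Actual output / Theoretical output) * 100
Efficiency% = (65 / 96) * 100
Efficiency% = 0.677083 * 100 = 67.7083% ≈ 67.7%

67.7%


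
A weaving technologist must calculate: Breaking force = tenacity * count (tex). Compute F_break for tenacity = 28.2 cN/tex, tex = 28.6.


Formula: Breaking force = Tenacity * Linear density
F = 28.2 cN/tex * 28.6 tex
F = 806.52 cN

806.52 cN


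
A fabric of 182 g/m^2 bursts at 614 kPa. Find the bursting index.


Formula: Bursting Index = Bursting Strength / Fabric GSM
BI = 614 kPa / 182 g/m^2
BI = 3.374 kPa/(g/m^2)

3.374 kPa/(g/m^2)


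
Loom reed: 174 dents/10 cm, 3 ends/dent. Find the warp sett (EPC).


Formula: EPC = (dents per 10 cm * ends per dent) / 10
Step 1: Total ends per 10 cm = 174 * 3 = 522
Step 2: EPC = 522 / 10 = 52.2 ends/cm

52.2 ends/cm


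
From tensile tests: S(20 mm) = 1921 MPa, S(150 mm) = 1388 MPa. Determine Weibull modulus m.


Formula: m = ln(L1/L2) / ln(S2/S1)
Step 1: ln(L1/L2) = ln(20/150) = -2.01490
Step 2: S2/S1 = 1388/1921 = 0.72254
Step 3: ln(S2/S1) = ln(0.72254) = -0.32498
Step 4: m = -2.01490 / -0.32498 = 6.20

6.20 (Weibull m)


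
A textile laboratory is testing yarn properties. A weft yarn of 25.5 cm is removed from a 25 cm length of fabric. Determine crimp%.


Formula: Crimp% = ((L_yarn - L_fabric) / L_fabric) * 100
Step 1: Extension = 25.5 - 25 = 0.5 cm
Step 2: Crimp% = (0.5 / 25) * 100
Step 3: Crimp% = 0.02 * 100 = 2.0%

2.0%


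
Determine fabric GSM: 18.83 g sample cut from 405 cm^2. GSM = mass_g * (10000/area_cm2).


Formula: GSM = mass_g / area_m2
Step 1: Convert area: 405 cm^2 = 405 / 10000 = 0.0405 m^2
Step 2: GSM = 18.83 g / 0.0405 m^2 = 464.9 g/m^2

464.9 g/m^2


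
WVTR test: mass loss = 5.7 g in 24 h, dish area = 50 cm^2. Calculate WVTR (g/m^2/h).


Formula: WVTR = mass_loss / (area * time)
Step 1: Convert area: 50 cm^2 = 0.005 m^2
Step 2: WVTR = 5.7 g / (0.005 m^2 * 24 h)
Step 3: WVTR = 5.7 / 0.12 = 47.5 g/m^2/h

47.5 g/m^2/h


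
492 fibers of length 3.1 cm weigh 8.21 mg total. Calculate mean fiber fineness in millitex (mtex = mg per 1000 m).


Formula: fineness (mtex) = mass (mg) / total length (km) = (mass_mg / total_length_m) * 1000
Step 1: Convert fiber length: 3.1 cm = 0.031 m
Step 2: Total fiber length = 492 * 0.031 = 15.252 m
Step 3: Linear density = 8.21 mg / 15.252 m = 0.5383 mg/m
Step 4: fineness = 0.5383 * 1000 = 538.3 mtex

538.3 mtex


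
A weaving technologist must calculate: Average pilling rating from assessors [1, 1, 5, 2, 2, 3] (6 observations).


Formula: Mean = sum / count
Sum = 1 + 1 + 5 + 2 + 2 + 3 = 14
Mean = 14 / 6 = 2.3

2.3


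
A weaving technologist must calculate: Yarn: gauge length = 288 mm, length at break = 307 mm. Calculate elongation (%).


Formula: Elongation (%) = ((L_break - L0) / L0) * 100
Step 1: Extension = 307 - 288 = 19 mm
Step 2: Elongation = (19 / 288) * 100
Step 3: Elongation = 0.065972 * 100 = 6.5972% ≈ 6.6%

6.6%


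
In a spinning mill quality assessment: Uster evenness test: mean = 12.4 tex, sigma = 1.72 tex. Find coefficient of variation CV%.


Formula: CV% = (standard deviation / mean) * 100
Step 1: Ratio = 1.72 / 12.4 = 0.13871
Step 2: CV% = 0.13871 * 100 = 13.871% ≈ 13.9%

13.9%


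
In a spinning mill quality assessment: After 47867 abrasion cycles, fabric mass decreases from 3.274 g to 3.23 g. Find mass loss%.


Formula: Mass loss% = ((m_before - m_after) / m_before) * 100
Step 1: Mass loss = 3.274 - 3.23 = 0.044 g
Step 2: Ratio = 0.044 / 3.274 = 0.0134392
Step 3: Mass loss% = 0.0134392 * 100 = 1.34392% ≈ 1.34%

1.34%


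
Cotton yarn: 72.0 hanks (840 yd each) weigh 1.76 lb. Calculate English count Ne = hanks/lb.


Formula: Ne = hanks / mass_lb
Substituting: Ne = 72.0 / 1.76
Ne = 40.9

40.9 Ne


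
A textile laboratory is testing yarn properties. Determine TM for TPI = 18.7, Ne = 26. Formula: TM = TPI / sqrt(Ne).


Formula: TM = TPI / sqrt(Ne)
Step 1: sqrt(Ne) = sqrt(26) = 5.099
Step 2: TM = 18.7 / 5.099 = 3.67

3.67 TM


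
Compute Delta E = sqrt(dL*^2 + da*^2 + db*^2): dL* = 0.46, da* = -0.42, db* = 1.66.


Formula: Delta E = sqrt(dL*^2 + da*^2 + db*^2)
Step 1: dL*^2 = 0.46^2 = 0.2116
Step 2: da*^2 = (-0.42)^2 = 0.1764
Step 3: db*^2 = 1.66^2 = 2.7556
Step 4: Sum = 0.2116 + 0.1764 + 2.7556 = 3.1436
Step 5: Delta E = sqrt(3.1436) = 1.77

1.77 Delta E


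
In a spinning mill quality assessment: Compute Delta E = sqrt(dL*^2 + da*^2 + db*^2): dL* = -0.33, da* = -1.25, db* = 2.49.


Formula: Delta E = sqrt(dL*^2 + da*^2 + db*^2)
Step 1: dL*^2 = (-0.33)^2 = 0.1089
Step 2: da*^2 = (-1.25)^2 = 1.5625
Step 3: db*^2 = 2.49^2 = 6.2001
Step 4: Sum = 0.1089 + 1.5625 + 6.2001 = 7.8715
Step 5: Delta E = sqrt(7.8715) = 2.81

2.81 Delta E


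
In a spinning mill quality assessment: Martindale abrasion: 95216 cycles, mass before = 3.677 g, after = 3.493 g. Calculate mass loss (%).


Formula: Mass loss% = ((m_before - m_after) / m_before) * 100
Step 1: Mass loss = 3.677 - 3.493 = 0.184 g
Step 2: Ratio = 0.184 / 3.677 = 0.0500408
Step 3: Mass loss% = 0.0500408 * 100 = 5.00408% ≈ 5.00%

5.00%


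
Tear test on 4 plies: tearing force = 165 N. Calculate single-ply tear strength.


Formula: Per-ply strength = Total force / Number of plies
Per-ply = 165 N / 4
Per-ply = 41.25 N

41.25 N


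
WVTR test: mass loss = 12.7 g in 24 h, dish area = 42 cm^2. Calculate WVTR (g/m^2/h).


Formula: WVTR = mass_loss / (area * time)
Step 1: Convert area: 42 cm^2 = 0.0042 m^2
Step 2: WVTR = 12.7 g / (0.0042 m^2 * 24 h)
Step 3: WVTR = 12.7 / 0.1008 = 126.0 g/m^2/h

126.0 g/m^2/h


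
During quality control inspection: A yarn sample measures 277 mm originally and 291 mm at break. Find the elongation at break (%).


Formula: Elongation (%) = ((L_break - L0) / L0) * 100
Step 1: Extension = 291 - 277 = 14 mm
Step 2: Elongation = (14 / 277) * 100
Step 3: Elongation = 0.050542 * 100 = 5.0542% ≈ 5.1%

5.1%


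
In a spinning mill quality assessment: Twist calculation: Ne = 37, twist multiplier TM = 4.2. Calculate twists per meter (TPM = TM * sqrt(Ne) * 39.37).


Formula: TPM = TM * sqrt(Ne) * 39.37
Step 1: sqrt(Ne) = sqrt(37) = 6.0828
Step 2: TM * sqrt(Ne) = 4.2 * 6.0828 = 25.5478
Step 3: TPM = 25.5478 * 39.37 = 1006 twists/m

1006 twists/m
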